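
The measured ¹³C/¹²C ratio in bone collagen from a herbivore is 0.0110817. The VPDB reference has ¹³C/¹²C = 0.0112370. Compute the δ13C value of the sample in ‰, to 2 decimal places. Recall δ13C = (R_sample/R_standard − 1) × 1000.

δ13C = (R_sample / R_standard − 1) × 1000
R_sample / R_standard = 0.0110817 / 0.0112370 = 0.986180
δ13C = (0.986180 − 1) × 1000 = -13.820‰

-13.82‰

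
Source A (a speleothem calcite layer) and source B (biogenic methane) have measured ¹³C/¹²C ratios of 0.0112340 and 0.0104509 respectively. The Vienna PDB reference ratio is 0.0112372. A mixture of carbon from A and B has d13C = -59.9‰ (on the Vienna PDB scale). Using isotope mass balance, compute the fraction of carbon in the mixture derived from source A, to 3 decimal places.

0.145

δ_A = (0.0112340/0.0112372 − 1)×1000 = (0.999715 − 1)×1000 = -0.285‰
δ_B = (0.0104509/0.0112372 − 1)×1000 = (0.930027 − 1)×1000 = -69.973‰
f_A = (δ_mix − δ_B)/(δ_A − δ_B) = (-59.9 − (-69.973))/(-0.285 − (-69.973))
f_A = 10.073 / 69.688 = 0.1445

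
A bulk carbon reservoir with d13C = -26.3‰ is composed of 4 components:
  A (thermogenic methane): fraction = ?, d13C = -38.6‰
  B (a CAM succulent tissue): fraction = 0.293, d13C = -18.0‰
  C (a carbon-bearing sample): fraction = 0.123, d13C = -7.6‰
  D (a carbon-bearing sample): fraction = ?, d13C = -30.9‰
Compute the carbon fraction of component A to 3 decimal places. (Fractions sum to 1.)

Let f_A and f_D be the unknown fractions; fractions sum to 1 so f_A + f_D = 0.584.
Mass balance: Σ fᵢ·δᵢ = δ_bulk ⇒ f_A·(-38.6) + f_D·(-30.9) = -26.3 − (-6.209) = -20.091
Substitute f_D = 0.584 − f_A:
f_A·(-38.6 − -30.9) = -20.091 − 0.584×(-30.9) = -2.046
f_A = -2.046 / -7.7 = 0.2657

0.266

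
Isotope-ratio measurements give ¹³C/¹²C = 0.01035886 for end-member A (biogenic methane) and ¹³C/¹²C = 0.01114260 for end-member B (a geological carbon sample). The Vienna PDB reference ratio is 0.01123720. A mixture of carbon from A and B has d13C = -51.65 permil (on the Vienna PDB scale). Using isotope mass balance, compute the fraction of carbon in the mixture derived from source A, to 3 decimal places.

0.620

δ_A = (0.01035886/0.01123720 − 1)×1000 = (0.921836 − 1)×1000 = -78.164 permil
δ_B = (0.01114260/0.01123720 − 1)×1000 = (0.991582 − 1)×1000 = -8.418 permil
f_A = (δ_mix − δ_B)/(δ_A − δ_B) = (-51.65 − (-8.418))/(-78.164 − (-8.418))
f_A = -43.232 / -69.745 = 0.6199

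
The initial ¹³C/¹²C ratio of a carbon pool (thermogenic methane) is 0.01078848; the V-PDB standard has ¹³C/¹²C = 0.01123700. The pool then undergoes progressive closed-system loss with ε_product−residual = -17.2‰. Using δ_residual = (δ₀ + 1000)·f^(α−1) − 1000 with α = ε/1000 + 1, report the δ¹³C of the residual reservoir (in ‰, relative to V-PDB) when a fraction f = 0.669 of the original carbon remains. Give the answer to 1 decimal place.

-33.3‰

δ₀ = (0.01078848/0.01123700 − 1)×1000 = (0.960085 − 1)×1000 = -39.915‰
α − 1 = ε/1000 = -0.0172
f^(α−1) = 0.669^(-0.0172) = 1.006938
δ_res = (-39.915 + 1000) × 1.006938 − 1000 = 966.746 − 1000 = -33.25‰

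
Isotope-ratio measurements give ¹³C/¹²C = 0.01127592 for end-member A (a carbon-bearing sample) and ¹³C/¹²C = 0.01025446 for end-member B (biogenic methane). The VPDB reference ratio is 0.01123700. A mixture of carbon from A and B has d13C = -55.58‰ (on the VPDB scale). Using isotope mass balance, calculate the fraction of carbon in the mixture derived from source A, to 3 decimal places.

0.350

δ_A = (0.01127592/0.01123700 − 1)×1000 = (1.003464 − 1)×1000 = 3.464‰
δ_B = (0.01025446/0.01123700 − 1)×1000 = (0.912562 − 1)×1000 = -87.438‰
f_A = (δ_mix − δ_B)/(δ_A − δ_B) = (-55.58 − (-87.438))/(3.464 − (-87.438))
f_A = 31.858 / 90.901 = 0.3505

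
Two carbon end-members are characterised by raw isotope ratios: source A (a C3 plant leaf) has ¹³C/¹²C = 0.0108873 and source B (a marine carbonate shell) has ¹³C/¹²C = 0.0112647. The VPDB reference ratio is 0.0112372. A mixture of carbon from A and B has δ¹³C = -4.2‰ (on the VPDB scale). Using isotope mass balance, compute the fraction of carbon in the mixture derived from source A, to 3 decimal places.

0.198

δ_A = (0.0108873/0.0112372 − 1)×1000 = (0.968862 − 1)×1000 = -31.138‰
δ_B = (0.0112647/0.0112372 − 1)×1000 = (1.002447 − 1)×1000 = 2.447‰
f_A = (δ_mix − δ_B)/(δ_A − δ_B) = (-4.2 − (2.447))/(-31.138 − (2.447))
f_A = -6.647 / -33.585 = 0.1979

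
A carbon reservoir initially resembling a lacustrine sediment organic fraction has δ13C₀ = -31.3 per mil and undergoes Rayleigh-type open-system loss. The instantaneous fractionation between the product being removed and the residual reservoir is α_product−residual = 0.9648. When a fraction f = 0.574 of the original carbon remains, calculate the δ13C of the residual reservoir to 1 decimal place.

Rayleigh residual: δ_res = (δ₀ + 1000)·f^(α−1) − 1000
α − 1 = -0.03520
f^(α−1) = 0.574^(-0.03520) = 1.019733
δ_res = (-31.3 + 1000) × 1.019733 − 1000 = 987.815 − 1000 = -12.19 per mil

-12.2 per mil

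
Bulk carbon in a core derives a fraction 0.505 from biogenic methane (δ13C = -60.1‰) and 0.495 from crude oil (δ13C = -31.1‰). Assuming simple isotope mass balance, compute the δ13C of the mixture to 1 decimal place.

-45.7‰

δ_mix = f_A·δ_A + f_B·δ_B
δ_mix = 0.505 × (-60.1) + 0.495 × (-31.1)
δ_mix = -30.35 + -15.39 = -45.75‰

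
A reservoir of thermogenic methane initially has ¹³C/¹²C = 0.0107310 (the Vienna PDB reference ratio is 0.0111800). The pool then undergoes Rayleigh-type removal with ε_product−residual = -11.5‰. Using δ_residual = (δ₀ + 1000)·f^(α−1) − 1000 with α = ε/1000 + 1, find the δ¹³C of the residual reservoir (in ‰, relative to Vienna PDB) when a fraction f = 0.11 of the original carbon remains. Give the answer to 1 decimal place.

δ₀ = (0.0107310/0.0111800 − 1)×1000 = (0.959839 − 1)×1000 = -40.161‰
α − 1 = ε/1000 = -0.0115
f^(α−1) = 0.11^(-0.0115) = 1.025709
δ_res = (-40.161 + 1000) × 1.025709 − 1000 = 984.515 − 1000 = -15.48‰

-15.5‰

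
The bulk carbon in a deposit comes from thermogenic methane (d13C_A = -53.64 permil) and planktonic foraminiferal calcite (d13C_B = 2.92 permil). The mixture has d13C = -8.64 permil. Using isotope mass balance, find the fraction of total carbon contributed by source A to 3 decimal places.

0.204

δ_mix = f_A·δ_A + (1 − f_A)·δ_B  ⇒  f_A = (δ_mix − δ_B)/(δ_A − δ_B)
f_A = (-8.64 − (2.92)) / (-53.64 − (2.92))
f_A = -11.56 / -56.56 = 0.2044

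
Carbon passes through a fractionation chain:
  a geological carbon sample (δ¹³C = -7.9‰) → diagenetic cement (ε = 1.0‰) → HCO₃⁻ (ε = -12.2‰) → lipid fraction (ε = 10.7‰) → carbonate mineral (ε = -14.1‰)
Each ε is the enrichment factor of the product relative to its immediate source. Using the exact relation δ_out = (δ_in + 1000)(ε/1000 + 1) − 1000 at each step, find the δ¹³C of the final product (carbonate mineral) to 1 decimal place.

step 1: δ = (-7.90 + 1000)·(1.0/1000 + 1) − 1000 = -6.91‰
step 2: δ = (-6.91 + 1000)·(-12.2/1000 + 1) − 1000 = -19.02‰
step 3: δ = (-19.02 + 1000)·(10.7/1000 + 1) − 1000 = -8.53‰
step 4: δ = (-8.53 + 1000)·(-14.1/1000 + 1) − 1000 = -22.51‰

-22.5‰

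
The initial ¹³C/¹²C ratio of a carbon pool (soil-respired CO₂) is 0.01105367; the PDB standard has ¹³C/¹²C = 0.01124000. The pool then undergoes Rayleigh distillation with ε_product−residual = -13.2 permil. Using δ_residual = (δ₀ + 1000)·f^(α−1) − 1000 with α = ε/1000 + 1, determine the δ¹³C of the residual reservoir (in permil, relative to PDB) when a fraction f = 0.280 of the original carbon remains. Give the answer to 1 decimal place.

δ₀ = (0.01105367/0.01124000 − 1)×1000 = (0.983423 − 1)×1000 = -16.577 permil
α − 1 = ε/1000 = -0.0132
f^(α−1) = 0.280^(-0.0132) = 1.016945
δ_res = (-16.577 + 1000) × 1.016945 − 1000 = 1000.087 − 1000 = 0.09 permil

0.1 permil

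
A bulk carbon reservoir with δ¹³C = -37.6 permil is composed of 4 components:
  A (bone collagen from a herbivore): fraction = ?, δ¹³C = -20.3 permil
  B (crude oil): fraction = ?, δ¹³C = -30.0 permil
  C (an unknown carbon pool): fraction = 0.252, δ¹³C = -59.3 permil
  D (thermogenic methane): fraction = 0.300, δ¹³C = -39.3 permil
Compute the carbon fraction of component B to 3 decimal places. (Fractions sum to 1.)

Let f_B and f_A be the unknown fractions; fractions sum to 1 so f_B + f_A = 0.448.
Mass balance: Σ fᵢ·δᵢ = δ_bulk ⇒ f_B·(-30.0) + f_A·(-20.3) = -37.6 − (-26.734) = -10.866
Substitute f_A = 0.448 − f_B:
f_B·(-30.0 − -20.3) = -10.866 − 0.448×(-20.3) = -1.772
f_B = -1.772 / -9.7 = 0.1827

0.183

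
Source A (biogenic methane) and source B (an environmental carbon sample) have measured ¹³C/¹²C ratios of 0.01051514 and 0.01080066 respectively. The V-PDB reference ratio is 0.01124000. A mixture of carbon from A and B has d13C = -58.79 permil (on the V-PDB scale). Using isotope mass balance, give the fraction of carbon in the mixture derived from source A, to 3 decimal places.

0.776

δ_A = (0.01051514/0.01124000 − 1)×1000 = (0.935511 − 1)×1000 = -64.489 permil
δ_B = (0.01080066/0.01124000 − 1)×1000 = (0.960913 − 1)×1000 = -39.087 permil
f_A = (δ_mix − δ_B)/(δ_A − δ_B) = (-58.79 − (-39.087))/(-64.489 − (-39.087))
f_A = -19.703 / -25.402 = 0.7756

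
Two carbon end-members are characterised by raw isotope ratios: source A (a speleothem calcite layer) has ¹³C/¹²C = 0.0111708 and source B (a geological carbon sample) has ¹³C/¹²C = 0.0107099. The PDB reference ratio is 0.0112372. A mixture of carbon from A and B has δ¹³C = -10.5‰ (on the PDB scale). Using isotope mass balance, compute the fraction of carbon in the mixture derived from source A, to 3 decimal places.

δ_A = (0.0111708/0.0112372 − 1)×1000 = (0.994091 − 1)×1000 = -5.909‰
δ_B = (0.0107099/0.0112372 − 1)×1000 = (0.953075 − 1)×1000 = -46.925‰
f_A = (δ_mix − δ_B)/(δ_A − δ_B) = (-10.5 − (-46.925))/(-5.909 − (-46.925))
f_A = 36.425 / 41.016 = 0.8881

0.888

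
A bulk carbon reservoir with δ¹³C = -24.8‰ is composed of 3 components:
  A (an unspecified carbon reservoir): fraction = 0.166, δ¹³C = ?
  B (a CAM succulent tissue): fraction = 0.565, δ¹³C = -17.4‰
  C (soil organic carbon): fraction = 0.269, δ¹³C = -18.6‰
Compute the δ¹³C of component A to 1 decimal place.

Isotope mass balance: δ_bulk = Σ fᵢ·δᵢ.
-24.8 = 0.166×δ_A + 0.565×(-17.4) + 0.269×(-18.6)
0.166·δ_A = -24.8 − (-14.834) = -9.966
δ_A = -9.966 / 0.166 = -60.03‰

-60.0‰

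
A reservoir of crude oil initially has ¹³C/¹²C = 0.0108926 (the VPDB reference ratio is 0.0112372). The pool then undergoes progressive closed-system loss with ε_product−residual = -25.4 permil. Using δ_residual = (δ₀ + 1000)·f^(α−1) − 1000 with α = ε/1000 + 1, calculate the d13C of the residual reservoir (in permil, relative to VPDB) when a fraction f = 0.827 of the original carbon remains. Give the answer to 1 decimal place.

δ₀ = (0.0108926/0.0112372 − 1)×1000 = (0.969334 − 1)×1000 = -30.666 permil
α − 1 = ε/1000 = -0.0254
f^(α−1) = 0.827^(-0.0254) = 1.004836
δ_res = (-30.666 + 1000) × 1.004836 − 1000 = 974.022 − 1000 = -25.98 permil

-26.0 permil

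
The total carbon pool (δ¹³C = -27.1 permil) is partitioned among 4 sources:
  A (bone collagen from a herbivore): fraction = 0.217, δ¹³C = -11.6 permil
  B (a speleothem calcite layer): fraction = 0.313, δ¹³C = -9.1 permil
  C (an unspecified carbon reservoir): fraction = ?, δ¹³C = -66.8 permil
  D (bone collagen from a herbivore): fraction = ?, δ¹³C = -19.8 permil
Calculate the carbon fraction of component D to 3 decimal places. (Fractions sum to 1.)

0.206

Let f_D and f_C be the unknown fractions; fractions sum to 1 so f_D + f_C = 0.470.
Mass balance: Σ fᵢ·δᵢ = δ_bulk ⇒ f_D·(-19.8) + f_C·(-66.8) = -27.1 − (-5.365) = -21.735
Substitute f_C = 0.470 − f_D:
f_D·(-19.8 − -66.8) = -21.735 − 0.470×(-66.8) = 9.661
f_D = 9.661 / 47.0 = 0.2056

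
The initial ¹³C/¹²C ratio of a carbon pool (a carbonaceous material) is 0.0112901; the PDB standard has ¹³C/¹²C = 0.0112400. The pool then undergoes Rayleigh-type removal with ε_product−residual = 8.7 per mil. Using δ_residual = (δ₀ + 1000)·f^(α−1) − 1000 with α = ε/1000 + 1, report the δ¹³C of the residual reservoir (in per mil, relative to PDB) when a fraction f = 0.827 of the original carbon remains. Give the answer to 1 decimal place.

2.8 per mil

δ₀ = (0.0112901/0.0112400 − 1)×1000 = (1.004457 − 1)×1000 = 4.457 per mil
α − 1 = ε/1000 = 0.0087
f^(α−1) = 0.827^(0.0087) = 0.998349
δ_res = (4.457 + 1000) × 0.998349 − 1000 = 1002.799 − 1000 = 2.80 per mil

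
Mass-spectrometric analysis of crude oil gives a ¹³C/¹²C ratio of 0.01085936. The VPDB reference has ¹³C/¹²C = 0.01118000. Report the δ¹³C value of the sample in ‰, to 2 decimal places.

δ¹³C = (R_sample / R_standard − 1) × 1000
R_sample / R_standard = 0.01085936 / 0.01118000 = 0.971320
δ¹³C = (0.971320 − 1) × 1000 = -28.680‰

-28.68‰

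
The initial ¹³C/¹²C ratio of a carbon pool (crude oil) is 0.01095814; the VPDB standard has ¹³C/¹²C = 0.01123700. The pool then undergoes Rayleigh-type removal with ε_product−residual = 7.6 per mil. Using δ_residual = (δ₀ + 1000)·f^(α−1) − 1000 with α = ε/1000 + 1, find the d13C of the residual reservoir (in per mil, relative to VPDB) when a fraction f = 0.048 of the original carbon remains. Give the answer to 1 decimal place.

-47.1 per mil

δ₀ = (0.01095814/0.01123700 − 1)×1000 = (0.975184 − 1)×1000 = -24.816 per mil
α − 1 = ε/1000 = 0.0076
f^(α−1) = 0.048^(0.0076) = 0.977186
δ_res = (-24.816 + 1000) × 0.977186 − 1000 = 952.936 − 1000 = -47.06 per mil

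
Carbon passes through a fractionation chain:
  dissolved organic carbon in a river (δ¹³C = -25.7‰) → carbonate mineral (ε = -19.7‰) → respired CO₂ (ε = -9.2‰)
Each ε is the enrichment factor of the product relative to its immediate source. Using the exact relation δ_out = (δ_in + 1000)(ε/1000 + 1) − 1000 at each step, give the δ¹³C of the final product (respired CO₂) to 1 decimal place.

step 1: δ = (-25.70 + 1000)·(-19.7/1000 + 1) − 1000 = -44.89‰
step 2: δ = (-44.89 + 1000)·(-9.2/1000 + 1) − 1000 = -53.68‰

-53.7‰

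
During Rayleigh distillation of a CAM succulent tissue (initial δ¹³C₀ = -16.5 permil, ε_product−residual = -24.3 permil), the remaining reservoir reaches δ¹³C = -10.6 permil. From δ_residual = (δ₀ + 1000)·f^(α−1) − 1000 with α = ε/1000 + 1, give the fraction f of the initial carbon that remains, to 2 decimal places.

α − 1 = ε/1000 = -0.0243
(δ_res + 1000)/(δ₀ + 1000) = (-10.6 + 1000)/(-16.5 + 1000) = 989.4/983.5 = 1.005999
f = 1.005999^(1/-0.0243) = exp(ln(1.005999)/-0.0243) = exp(0.00598/-0.0243)
f = exp(-0.2461) = 0.7818

0.78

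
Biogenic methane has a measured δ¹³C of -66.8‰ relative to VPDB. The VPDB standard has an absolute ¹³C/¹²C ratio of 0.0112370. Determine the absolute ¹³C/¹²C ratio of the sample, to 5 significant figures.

0.010486

R_sample = R_standard × (δ¹³C/1000 + 1)
R_sample = 0.0112370 × (-66.8/1000 + 1) = 0.0112370 × 0.933200
R_sample = 0.0104864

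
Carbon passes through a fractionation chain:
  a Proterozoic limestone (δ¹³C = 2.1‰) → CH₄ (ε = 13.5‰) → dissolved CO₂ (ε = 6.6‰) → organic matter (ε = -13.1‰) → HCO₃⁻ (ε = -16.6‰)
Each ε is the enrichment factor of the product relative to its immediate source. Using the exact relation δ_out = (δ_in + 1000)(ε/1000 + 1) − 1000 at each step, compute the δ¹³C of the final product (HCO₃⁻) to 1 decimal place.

-7.8‰

step 1: δ = (2.10 + 1000)·(13.5/1000 + 1) − 1000 = 15.63‰
step 2: δ = (15.63 + 1000)·(6.6/1000 + 1) − 1000 = 22.33‰
step 3: δ = (22.33 + 1000)·(-13.1/1000 + 1) − 1000 = 8.94‰
step 4: δ = (8.94 + 1000)·(-16.6/1000 + 1) − 1000 = -7.81‰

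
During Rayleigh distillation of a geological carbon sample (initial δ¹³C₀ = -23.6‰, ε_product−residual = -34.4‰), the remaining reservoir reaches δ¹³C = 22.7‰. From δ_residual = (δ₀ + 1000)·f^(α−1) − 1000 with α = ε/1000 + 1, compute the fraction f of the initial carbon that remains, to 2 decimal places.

0.26

α − 1 = ε/1000 = -0.0344
(δ_res + 1000)/(δ₀ + 1000) = (22.7 + 1000)/(-23.6 + 1000) = 1022.7/976.4 = 1.047419
f = 1.047419^(1/-0.0344) = exp(ln(1.047419)/-0.0344) = exp(0.04633/-0.0344)
f = exp(-1.3468) = 0.2601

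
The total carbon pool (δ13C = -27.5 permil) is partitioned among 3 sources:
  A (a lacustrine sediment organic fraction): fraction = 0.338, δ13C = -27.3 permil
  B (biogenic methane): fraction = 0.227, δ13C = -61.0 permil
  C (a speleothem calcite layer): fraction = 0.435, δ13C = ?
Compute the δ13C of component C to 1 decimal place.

-10.2 permil

Isotope mass balance: δ_bulk = Σ fᵢ·δᵢ.
-27.5 = 0.338×(-27.3) + 0.227×(-61.0) + 0.435×δ_C
0.435·δ_C = -27.5 − (-23.074) = -4.426
δ_C = -4.426 / 0.435 = -10.17 permil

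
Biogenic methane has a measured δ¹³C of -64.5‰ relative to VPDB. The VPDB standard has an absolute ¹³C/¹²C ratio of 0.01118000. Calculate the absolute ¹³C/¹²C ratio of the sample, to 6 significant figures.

0.0104589

R_sample = R_standard × (δ¹³C/1000 + 1)
R_sample = 0.01118000 × (-64.5/1000 + 1) = 0.01118000 × 0.935500
R_sample = 0.0104589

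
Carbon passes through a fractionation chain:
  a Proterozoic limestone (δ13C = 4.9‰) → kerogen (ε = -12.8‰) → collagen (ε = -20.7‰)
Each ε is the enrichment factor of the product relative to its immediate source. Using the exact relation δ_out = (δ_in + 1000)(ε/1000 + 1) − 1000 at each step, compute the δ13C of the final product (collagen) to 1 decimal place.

-28.5‰

step 1: δ = (4.90 + 1000)·(-12.8/1000 + 1) − 1000 = -7.96‰
step 2: δ = (-7.96 + 1000)·(-20.7/1000 + 1) − 1000 = -28.50‰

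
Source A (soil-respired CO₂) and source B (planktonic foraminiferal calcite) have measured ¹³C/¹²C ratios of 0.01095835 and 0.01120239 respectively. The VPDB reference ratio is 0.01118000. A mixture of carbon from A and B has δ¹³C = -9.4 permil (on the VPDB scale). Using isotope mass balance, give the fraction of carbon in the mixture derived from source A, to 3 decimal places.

δ_A = (0.01095835/0.01118000 − 1)×1000 = (0.980174 − 1)×1000 = -19.826 permil
δ_B = (0.01120239/0.01118000 − 1)×1000 = (1.002003 − 1)×1000 = 2.003 permil
f_A = (δ_mix − δ_B)/(δ_A − δ_B) = (-9.4 − (2.003))/(-19.826 − (2.003))
f_A = -11.403 / -21.828 = 0.5224

0.522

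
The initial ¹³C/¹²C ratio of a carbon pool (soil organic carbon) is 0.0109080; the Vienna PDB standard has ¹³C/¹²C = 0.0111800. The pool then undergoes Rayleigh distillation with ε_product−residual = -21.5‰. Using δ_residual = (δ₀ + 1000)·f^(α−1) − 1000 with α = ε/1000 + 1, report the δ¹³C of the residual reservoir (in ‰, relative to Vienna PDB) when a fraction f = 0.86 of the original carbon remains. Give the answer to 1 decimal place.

δ₀ = (0.0109080/0.0111800 − 1)×1000 = (0.975671 − 1)×1000 = -24.329‰
α − 1 = ε/1000 = -0.0215
f^(α−1) = 0.86^(-0.0215) = 1.003248
δ_res = (-24.329 + 1000) × 1.003248 − 1000 = 978.840 − 1000 = -21.16‰

-21.2‰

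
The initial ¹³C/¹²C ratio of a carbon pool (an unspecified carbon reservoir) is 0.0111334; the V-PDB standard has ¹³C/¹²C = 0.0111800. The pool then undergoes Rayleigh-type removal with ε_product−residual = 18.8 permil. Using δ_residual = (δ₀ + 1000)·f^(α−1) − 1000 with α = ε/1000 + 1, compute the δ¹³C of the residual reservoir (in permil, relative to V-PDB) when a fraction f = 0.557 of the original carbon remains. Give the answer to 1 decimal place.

δ₀ = (0.0111334/0.0111800 − 1)×1000 = (0.995832 − 1)×1000 = -4.168 permil
α − 1 = ε/1000 = 0.0188
f^(α−1) = 0.557^(0.0188) = 0.989059
δ_res = (-4.168 + 1000) × 0.989059 − 1000 = 984.936 − 1000 = -15.06 permil

-15.1 permil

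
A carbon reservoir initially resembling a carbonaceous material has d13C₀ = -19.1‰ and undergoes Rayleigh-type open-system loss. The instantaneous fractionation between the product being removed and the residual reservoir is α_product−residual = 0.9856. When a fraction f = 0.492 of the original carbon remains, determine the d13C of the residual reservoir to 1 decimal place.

-9.0‰

Rayleigh residual: δ_res = (δ₀ + 1000)·f^(α−1) − 1000
α − 1 = -0.01440
f^(α−1) = 0.492^(-0.01440) = 1.010266
δ_res = (-19.1 + 1000) × 1.010266 − 1000 = 990.970 − 1000 = -9.03‰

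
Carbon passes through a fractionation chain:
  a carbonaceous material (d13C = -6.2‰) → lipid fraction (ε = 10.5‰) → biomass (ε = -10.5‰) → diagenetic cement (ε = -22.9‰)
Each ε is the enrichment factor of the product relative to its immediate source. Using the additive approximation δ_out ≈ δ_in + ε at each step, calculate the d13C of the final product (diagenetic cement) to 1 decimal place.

-29.1‰

step 1: δ ≈ -6.2 + (10.5) = 4.3‰
step 2: δ ≈ 4.3 + (-10.5) = -6.2‰
step 3: δ ≈ -6.2 + (-22.9) = -29.1‰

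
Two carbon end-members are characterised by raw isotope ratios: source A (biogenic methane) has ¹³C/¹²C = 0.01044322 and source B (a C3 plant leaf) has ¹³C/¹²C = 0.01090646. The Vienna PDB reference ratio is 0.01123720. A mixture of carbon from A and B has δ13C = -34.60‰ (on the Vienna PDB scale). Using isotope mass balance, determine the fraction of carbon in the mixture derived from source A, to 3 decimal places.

0.125

δ_A = (0.01044322/0.01123720 − 1)×1000 = (0.929344 − 1)×1000 = -70.656‰
δ_B = (0.01090646/0.01123720 − 1)×1000 = (0.970567 − 1)×1000 = -29.433‰
f_A = (δ_mix − δ_B)/(δ_A − δ_B) = (-34.60 − (-29.433))/(-70.656 − (-29.433))
f_A = -5.167 / -41.224 = 0.1253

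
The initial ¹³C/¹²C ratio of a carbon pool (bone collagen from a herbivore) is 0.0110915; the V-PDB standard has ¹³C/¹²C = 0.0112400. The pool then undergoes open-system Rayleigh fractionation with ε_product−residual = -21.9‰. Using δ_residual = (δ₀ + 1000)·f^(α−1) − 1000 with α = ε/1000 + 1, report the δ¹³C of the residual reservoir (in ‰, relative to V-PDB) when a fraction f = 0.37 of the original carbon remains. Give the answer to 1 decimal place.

8.5‰

δ₀ = (0.0110915/0.0112400 − 1)×1000 = (0.986788 − 1)×1000 = -13.212‰
α − 1 = ε/1000 = -0.0219
f^(α−1) = 0.37^(-0.0219) = 1.022013
δ_res = (-13.212 + 1000) × 1.022013 − 1000 = 1008.510 − 1000 = 8.51‰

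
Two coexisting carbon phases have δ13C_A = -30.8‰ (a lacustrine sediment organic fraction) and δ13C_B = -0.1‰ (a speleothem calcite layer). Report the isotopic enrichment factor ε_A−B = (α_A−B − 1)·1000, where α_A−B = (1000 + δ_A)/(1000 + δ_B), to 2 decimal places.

-30.70‰

α_A−B = (1000 + -30.8) / (1000 + -0.1) = 969.2 / 999.9 = 0.969297
ε_A−B = (0.969297 − 1) × 1000 = -30.703‰
(The approximation ε ≈ δ_A − δ_B would give -30.7‰.)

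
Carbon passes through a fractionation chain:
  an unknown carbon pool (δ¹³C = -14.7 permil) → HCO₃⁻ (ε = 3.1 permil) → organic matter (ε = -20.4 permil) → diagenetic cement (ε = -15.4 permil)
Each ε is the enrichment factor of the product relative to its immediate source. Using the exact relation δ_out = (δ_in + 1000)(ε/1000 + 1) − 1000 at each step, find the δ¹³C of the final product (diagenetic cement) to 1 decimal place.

step 1: δ = (-14.70 + 1000)·(3.1/1000 + 1) − 1000 = -11.65 permil
step 2: δ = (-11.65 + 1000)·(-20.4/1000 + 1) − 1000 = -31.81 permil
step 3: δ = (-31.81 + 1000)·(-15.4/1000 + 1) − 1000 = -46.72 permil

-46.7 permil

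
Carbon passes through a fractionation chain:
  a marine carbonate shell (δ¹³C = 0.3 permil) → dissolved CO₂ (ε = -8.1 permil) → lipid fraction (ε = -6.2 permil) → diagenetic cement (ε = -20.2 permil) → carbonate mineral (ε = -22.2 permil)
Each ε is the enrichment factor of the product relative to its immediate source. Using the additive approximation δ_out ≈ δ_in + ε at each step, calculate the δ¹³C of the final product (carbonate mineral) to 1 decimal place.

step 1: δ ≈ 0.3 + (-8.1) = -7.8 permil
step 2: δ ≈ -7.8 + (-6.2) = -14.0 permil
step 3: δ ≈ -14.0 + (-20.2) = -34.2 permil
step 4: δ ≈ -34.2 + (-22.2) = -56.4 permil

-56.4 permil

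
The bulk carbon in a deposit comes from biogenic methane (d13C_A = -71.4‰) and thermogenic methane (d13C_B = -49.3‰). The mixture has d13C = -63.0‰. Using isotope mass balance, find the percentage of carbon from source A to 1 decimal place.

δ_mix = f_A·δ_A + (1 − f_A)·δ_B  ⇒  f_A = (δ_mix − δ_B)/(δ_A − δ_B)
f_A = (-63.0 − (-49.3)) / (-71.4 − (-49.3))
f_A = -13.7 / -22.1 = 0.6199

62.0%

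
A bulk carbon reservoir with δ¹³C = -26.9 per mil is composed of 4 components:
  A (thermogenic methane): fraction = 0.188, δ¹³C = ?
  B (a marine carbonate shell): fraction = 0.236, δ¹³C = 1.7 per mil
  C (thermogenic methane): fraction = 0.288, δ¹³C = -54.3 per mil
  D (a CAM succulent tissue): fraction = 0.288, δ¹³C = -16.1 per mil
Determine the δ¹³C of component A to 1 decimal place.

-37.4 per mil

Isotope mass balance: δ_bulk = Σ fᵢ·δᵢ.
-26.9 = 0.188×δ_A + 0.236×(1.7) + 0.288×(-54.3) + 0.288×(-16.1)
0.188·δ_A = -26.9 − (-19.874) = -7.026
δ_A = -7.026 / 0.188 = -37.37 per mil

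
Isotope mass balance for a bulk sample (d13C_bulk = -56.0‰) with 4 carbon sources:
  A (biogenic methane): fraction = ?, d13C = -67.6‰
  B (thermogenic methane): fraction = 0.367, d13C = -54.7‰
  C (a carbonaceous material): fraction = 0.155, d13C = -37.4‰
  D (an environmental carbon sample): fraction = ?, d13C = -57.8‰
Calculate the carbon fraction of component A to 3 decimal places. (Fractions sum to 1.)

0.255

Let f_A and f_D be the unknown fractions; fractions sum to 1 so f_A + f_D = 0.478.
Mass balance: Σ fᵢ·δᵢ = δ_bulk ⇒ f_A·(-67.6) + f_D·(-57.8) = -56.0 − (-25.872) = -30.128
Substitute f_D = 0.478 − f_A:
f_A·(-67.6 − -57.8) = -30.128 − 0.478×(-57.8) = -2.500
f_A = -2.500 / -9.8 = 0.2551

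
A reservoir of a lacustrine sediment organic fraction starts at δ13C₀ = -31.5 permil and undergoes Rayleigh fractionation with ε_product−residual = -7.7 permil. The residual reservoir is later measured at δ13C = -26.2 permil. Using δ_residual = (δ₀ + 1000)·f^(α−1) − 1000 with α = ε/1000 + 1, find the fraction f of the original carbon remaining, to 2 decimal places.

0.49

α − 1 = ε/1000 = -0.0077
(δ_res + 1000)/(δ₀ + 1000) = (-26.2 + 1000)/(-31.5 + 1000) = 973.8/968.5 = 1.005472
f = 1.005472^(1/-0.0077) = exp(ln(1.005472)/-0.0077) = exp(0.00546/-0.0077)
f = exp(-0.7088) = 0.4923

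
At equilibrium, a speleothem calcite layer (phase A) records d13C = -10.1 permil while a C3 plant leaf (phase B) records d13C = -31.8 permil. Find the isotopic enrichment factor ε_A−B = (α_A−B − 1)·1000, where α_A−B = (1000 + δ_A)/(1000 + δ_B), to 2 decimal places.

22.41 permil

α_A−B = (1000 + -10.1) / (1000 + -31.8) = 989.9 / 968.2 = 1.022413
ε_A−B = (1.022413 − 1) × 1000 = 22.413 permil
(The approximation ε ≈ δ_A − δ_B would give 21.7 permil.)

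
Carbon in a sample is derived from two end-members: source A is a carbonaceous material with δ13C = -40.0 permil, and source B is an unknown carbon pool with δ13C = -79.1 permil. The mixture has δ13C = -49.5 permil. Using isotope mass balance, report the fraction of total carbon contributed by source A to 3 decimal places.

δ_mix = f_A·δ_A + (1 − f_A)·δ_B  ⇒  f_A = (δ_mix − δ_B)/(δ_A − δ_B)
f_A = (-49.5 − (-79.1)) / (-40.0 − (-79.1))
f_A = 29.6 / 39.1 = 0.7570

0.757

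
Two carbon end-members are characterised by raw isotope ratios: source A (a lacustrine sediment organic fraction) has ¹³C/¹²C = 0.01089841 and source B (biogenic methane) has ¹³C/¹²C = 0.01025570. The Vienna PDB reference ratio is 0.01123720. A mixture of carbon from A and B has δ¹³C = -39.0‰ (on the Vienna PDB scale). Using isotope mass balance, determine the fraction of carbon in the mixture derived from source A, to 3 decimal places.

δ_A = (0.01089841/0.01123720 − 1)×1000 = (0.969851 − 1)×1000 = -30.149‰
δ_B = (0.01025570/0.01123720 − 1)×1000 = (0.912656 − 1)×1000 = -87.344‰
f_A = (δ_mix − δ_B)/(δ_A − δ_B) = (-39.0 − (-87.344))/(-30.149 − (-87.344))
f_A = 48.344 / 57.195 = 0.8452

0.845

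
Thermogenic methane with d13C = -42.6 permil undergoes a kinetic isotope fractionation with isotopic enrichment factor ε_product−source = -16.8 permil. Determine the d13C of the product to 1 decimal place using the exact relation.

To first order, δ_product ≈ δ_source + ε = -59.4 permil.
Exactly, δ_product = (δ_source + 1000)·(ε/1000 + 1) − 1000.
δ_product = (-42.6 + 1000) × (-16.8/1000 + 1) − 1000
δ_product = -58.68 permil

-58.7 permil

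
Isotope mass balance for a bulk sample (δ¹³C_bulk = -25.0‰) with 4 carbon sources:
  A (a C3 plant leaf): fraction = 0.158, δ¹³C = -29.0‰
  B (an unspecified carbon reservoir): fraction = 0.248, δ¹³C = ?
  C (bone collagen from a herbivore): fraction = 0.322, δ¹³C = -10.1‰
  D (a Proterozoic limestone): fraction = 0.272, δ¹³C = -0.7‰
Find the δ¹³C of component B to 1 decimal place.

Isotope mass balance: δ_bulk = Σ fᵢ·δᵢ.
-25.0 = 0.158×(-29.0) + 0.248×δ_B + 0.322×(-10.1) + 0.272×(-0.7)
0.248·δ_B = -25.0 − (-8.025) = -16.975
δ_B = -16.975 / 0.248 = -68.45‰

-68.4‰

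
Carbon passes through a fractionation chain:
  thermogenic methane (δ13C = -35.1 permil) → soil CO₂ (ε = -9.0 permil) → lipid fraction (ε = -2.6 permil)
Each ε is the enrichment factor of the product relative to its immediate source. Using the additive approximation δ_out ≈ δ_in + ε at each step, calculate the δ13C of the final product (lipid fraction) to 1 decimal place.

step 1: δ ≈ -35.1 + (-9.0) = -44.1 permil
step 2: δ ≈ -44.1 + (-2.6) = -46.7 permil

-46.7 permil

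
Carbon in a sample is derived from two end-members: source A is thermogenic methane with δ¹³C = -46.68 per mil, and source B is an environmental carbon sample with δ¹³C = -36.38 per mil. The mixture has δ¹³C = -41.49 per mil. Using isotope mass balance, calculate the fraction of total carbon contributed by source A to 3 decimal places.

δ_mix = f_A·δ_A + (1 − f_A)·δ_B  ⇒  f_A = (δ_mix − δ_B)/(δ_A − δ_B)
f_A = (-41.49 − (-36.38)) / (-46.68 − (-36.38))
f_A = -5.11 / -10.30 = 0.4961

0.496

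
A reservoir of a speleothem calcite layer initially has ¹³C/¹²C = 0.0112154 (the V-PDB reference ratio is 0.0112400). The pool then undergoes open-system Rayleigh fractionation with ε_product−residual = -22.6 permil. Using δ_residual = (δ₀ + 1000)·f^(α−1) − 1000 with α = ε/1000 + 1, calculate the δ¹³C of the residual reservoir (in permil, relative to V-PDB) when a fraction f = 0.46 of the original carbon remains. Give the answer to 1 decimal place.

15.5 permil

δ₀ = (0.0112154/0.0112400 − 1)×1000 = (0.997811 − 1)×1000 = -2.189 permil
α − 1 = ε/1000 = -0.0226
f^(α−1) = 0.46^(-0.0226) = 1.017704
δ_res = (-2.189 + 1000) × 1.017704 − 1000 = 1015.477 − 1000 = 15.48 permil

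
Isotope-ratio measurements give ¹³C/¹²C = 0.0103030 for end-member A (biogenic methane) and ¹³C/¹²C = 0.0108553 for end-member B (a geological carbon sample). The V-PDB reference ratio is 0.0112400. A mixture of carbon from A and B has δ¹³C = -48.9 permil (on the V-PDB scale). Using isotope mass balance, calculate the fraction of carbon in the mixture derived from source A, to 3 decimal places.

δ_A = (0.0103030/0.0112400 − 1)×1000 = (0.916637 − 1)×1000 = -83.363 permil
δ_B = (0.0108553/0.0112400 − 1)×1000 = (0.965774 − 1)×1000 = -34.226 permil
f_A = (δ_mix − δ_B)/(δ_A − δ_B) = (-48.9 − (-34.226))/(-83.363 − (-34.226))
f_A = -14.674 / -49.137 = 0.2986

0.299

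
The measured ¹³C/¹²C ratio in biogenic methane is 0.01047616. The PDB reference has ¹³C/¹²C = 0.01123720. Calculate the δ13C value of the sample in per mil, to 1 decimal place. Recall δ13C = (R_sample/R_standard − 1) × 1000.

δ13C = (R_sample / R_standard − 1) × 1000
R_sample / R_standard = 0.01047616 / 0.01123720 = 0.932275
δ13C = (0.932275 − 1) × 1000 = -67.73 per mil

-67.7 per mil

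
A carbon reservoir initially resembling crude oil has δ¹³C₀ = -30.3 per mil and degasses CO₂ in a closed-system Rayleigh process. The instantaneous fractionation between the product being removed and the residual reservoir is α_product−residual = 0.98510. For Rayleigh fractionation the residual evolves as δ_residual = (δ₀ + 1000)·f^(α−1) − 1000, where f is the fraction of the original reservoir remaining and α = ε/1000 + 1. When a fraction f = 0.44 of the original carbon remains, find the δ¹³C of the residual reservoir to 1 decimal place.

Rayleigh residual: δ_res = (δ₀ + 1000)·f^(α−1) − 1000
α − 1 = -0.01490
f^(α−1) = 0.44^(-0.01490) = 1.012308
δ_res = (-30.3 + 1000) × 1.012308 − 1000 = 981.635 − 1000 = -18.37 per mil

-18.4 per mil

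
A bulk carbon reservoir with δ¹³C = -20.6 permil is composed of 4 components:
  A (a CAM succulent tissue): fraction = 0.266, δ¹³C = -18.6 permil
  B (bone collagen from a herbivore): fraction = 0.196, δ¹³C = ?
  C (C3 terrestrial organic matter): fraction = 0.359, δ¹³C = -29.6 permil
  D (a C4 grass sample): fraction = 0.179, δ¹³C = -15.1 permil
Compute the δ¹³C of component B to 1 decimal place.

Isotope mass balance: δ_bulk = Σ fᵢ·δᵢ.
-20.6 = 0.266×(-18.6) + 0.196×δ_B + 0.359×(-29.6) + 0.179×(-15.1)
0.196·δ_B = -20.6 − (-18.277) = -2.323
δ_B = -2.323 / 0.196 = -11.85 permil

-11.9 permil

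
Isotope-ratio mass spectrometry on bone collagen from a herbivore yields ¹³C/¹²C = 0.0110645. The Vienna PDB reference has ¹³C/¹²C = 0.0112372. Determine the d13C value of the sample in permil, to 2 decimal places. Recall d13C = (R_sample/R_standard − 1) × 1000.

d13C = (R_sample / R_standard − 1) × 1000
R_sample / R_standard = 0.0110645 / 0.0112372 = 0.984631
d13C = (0.984631 − 1) × 1000 = -15.369 permil

-15.37 permil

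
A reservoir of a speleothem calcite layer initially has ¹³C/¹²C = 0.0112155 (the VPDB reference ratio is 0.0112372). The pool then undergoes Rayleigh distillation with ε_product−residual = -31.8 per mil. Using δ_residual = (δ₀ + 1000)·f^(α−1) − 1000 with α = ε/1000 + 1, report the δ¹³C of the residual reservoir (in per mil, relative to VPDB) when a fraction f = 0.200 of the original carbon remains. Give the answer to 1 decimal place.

δ₀ = (0.0112155/0.0112372 − 1)×1000 = (0.998069 − 1)×1000 = -1.931 per mil
α − 1 = ε/1000 = -0.0318
f^(α−1) = 0.200^(-0.0318) = 1.052512
δ_res = (-1.931 + 1000) × 1.052512 − 1000 = 1050.480 − 1000 = 50.48 per mil

50.5 per mil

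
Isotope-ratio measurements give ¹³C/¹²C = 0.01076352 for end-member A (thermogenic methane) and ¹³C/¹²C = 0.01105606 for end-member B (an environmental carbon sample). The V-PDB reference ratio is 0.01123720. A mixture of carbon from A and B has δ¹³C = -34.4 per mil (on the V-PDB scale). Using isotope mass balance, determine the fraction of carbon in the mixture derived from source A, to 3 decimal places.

0.702

δ_A = (0.01076352/0.01123720 − 1)×1000 = (0.957847 − 1)×1000 = -42.153 per mil
δ_B = (0.01105606/0.01123720 − 1)×1000 = (0.983880 − 1)×1000 = -16.120 per mil
f_A = (δ_mix − δ_B)/(δ_A − δ_B) = (-34.4 − (-16.120))/(-42.153 − (-16.120))
f_A = -18.280 / -26.033 = 0.7022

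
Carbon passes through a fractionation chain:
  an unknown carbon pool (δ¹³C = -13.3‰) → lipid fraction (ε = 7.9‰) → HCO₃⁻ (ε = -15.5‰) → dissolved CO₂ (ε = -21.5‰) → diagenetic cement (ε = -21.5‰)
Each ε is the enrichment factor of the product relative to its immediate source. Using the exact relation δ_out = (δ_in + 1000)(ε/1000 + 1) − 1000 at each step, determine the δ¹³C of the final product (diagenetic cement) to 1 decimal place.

step 1: δ = (-13.30 + 1000)·(7.9/1000 + 1) − 1000 = -5.51‰
step 2: δ = (-5.51 + 1000)·(-15.5/1000 + 1) − 1000 = -20.92‰
step 3: δ = (-20.92 + 1000)·(-21.5/1000 + 1) − 1000 = -41.97‰
step 4: δ = (-41.97 + 1000)·(-21.5/1000 + 1) − 1000 = -62.57‰

-62.6‰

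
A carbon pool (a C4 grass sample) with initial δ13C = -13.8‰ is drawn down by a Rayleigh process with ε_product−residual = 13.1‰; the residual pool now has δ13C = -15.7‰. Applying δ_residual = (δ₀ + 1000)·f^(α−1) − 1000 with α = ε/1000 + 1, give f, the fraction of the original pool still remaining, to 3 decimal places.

0.863

α − 1 = ε/1000 = 0.0131
(δ_res + 1000)/(δ₀ + 1000) = (-15.7 + 1000)/(-13.8 + 1000) = 984.3/986.2 = 0.998073
f = 0.998073^(1/0.0131) = exp(ln(0.998073)/0.0131) = exp(-0.00193/0.0131)
f = exp(-0.1472) = 0.8631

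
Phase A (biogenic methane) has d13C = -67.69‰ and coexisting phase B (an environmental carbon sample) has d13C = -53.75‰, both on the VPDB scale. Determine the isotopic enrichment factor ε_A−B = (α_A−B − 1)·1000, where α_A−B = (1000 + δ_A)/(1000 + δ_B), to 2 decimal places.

-14.73‰

α_A−B = (1000 + -67.69) / (1000 + -53.75) = 932.31 / 946.25 = 0.985268
ε_A−B = (0.985268 − 1) × 1000 = -14.732‰
(The approximation ε ≈ δ_A − δ_B would give -13.94‰.)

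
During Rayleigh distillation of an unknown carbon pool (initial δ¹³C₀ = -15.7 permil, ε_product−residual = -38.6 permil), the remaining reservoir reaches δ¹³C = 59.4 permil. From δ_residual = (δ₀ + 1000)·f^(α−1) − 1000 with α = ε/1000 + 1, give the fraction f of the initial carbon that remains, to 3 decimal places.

0.149

α − 1 = ε/1000 = -0.0386
(δ_res + 1000)/(δ₀ + 1000) = (59.4 + 1000)/(-15.7 + 1000) = 1059.4/984.3 = 1.076298
f = 1.076298^(1/-0.0386) = exp(ln(1.076298)/-0.0386) = exp(0.07353/-0.0386)
f = exp(-1.9049) = 0.1488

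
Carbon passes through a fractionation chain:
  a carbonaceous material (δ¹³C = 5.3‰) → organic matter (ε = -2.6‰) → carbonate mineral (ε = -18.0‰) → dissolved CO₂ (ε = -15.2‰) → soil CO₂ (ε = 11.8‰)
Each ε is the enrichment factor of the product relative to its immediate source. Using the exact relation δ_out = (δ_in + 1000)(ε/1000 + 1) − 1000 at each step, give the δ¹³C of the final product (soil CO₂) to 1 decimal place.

-18.9‰

step 1: δ = (5.30 + 1000)·(-2.6/1000 + 1) − 1000 = 2.69‰
step 2: δ = (2.69 + 1000)·(-18.0/1000 + 1) − 1000 = -15.36‰
step 3: δ = (-15.36 + 1000)·(-15.2/1000 + 1) − 1000 = -30.33‰
step 4: δ = (-30.33 + 1000)·(11.8/1000 + 1) − 1000 = -18.89‰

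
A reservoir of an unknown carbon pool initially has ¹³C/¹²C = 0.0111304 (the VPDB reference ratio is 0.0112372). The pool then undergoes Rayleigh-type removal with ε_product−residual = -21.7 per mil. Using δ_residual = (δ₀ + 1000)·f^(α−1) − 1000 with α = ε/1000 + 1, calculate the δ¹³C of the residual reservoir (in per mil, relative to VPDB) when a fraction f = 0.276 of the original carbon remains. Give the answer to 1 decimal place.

18.6 per mil

δ₀ = (0.0111304/0.0112372 − 1)×1000 = (0.990496 − 1)×1000 = -9.504 per mil
α − 1 = ε/1000 = -0.0217
f^(α−1) = 0.276^(-0.0217) = 1.028329
δ_res = (-9.504 + 1000) × 1.028329 − 1000 = 1018.556 − 1000 = 18.56 per mil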